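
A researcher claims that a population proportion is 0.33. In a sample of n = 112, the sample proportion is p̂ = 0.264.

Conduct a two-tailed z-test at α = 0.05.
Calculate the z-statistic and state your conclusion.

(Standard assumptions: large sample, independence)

H₀: p = 0.33, H₁: p ≠ 0.33
Standard error: SE = √(p₀(1-p₀)/n) = √(0.33×0.67/112) = 0.044431
z-statistic: z = (p̂ - p₀)/SE = (0.264 - 0.33)/0.044431 = -1.4854
Critical value: z_0.025 = ±1.960
p-value = 0.1374
Decision: fail to reject H₀ at α = 0.05

Answer: z = -1.4854, fail to reject H₀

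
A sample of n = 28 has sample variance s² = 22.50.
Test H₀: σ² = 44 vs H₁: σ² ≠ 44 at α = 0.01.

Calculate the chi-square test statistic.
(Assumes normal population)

Answer: χ² = 13.8068, fail to reject H₀

Derivation:
df = n - 1 = 27
χ² = (n-1)s²/σ₀² = 27×22.50/44 = 13.8068
Critical values: χ²_{0.995,27} = 11.808, χ²_{0.005,27} = 49.645
Rejection region: χ² < 11.808 or χ² > 49.645
Decision: fail to reject H₀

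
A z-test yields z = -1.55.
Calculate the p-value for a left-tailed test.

For z = -1.55:
p = P(Z < -1.55) = Φ(-1.55) = 0.0606

Answer: p-value ≈ 0.0606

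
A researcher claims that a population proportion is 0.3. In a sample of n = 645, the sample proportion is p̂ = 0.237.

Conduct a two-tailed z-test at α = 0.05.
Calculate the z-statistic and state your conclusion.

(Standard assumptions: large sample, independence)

H₀: p = 0.3, H₁: p ≠ 0.3
Standard error: SE = √(p₀(1-p₀)/n) = √(0.3×0.7/645) = 0.018044
z-statistic: z = (p̂ - p₀)/SE = (0.237 - 0.3)/0.018044 = -3.4915
Critical value: z_0.025 = ±1.960
p-value = 0.0005
Decision: reject H₀ at α = 0.05

Answer: z = -3.4915, reject H₀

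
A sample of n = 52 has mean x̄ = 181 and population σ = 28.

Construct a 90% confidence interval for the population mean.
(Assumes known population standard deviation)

Confidence level: 90%, α = 0.1
z_0.05 = 1.645
SE = σ/√n = 28/√52 = 3.8829
Margin of error = 1.645 × 3.8829 = 6.3874
CI: x̄ ± margin = 181 ± 6.3874
CI: (174.6126, 187.3874)

Answer: (174.6126, 187.3874)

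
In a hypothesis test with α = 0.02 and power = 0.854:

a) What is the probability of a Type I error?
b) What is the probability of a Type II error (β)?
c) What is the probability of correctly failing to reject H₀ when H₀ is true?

a) Type I error probability = α = 0.02
b) Power = P(reject H₀ | H₁ true) = 1 - β = 0.854, so Type II error probability = β = 1 - Power = 0.146
c) P(fail to reject H₀ | H₀ true) = 1 - α = 0.98

Answer: a) 0.02, b) 0.146, c) 0.98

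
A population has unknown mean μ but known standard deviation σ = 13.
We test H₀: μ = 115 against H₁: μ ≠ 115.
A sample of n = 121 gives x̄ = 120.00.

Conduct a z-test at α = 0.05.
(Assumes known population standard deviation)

Standard error: SE = σ/√n = 13/√121 = 1.1818
z-statistic: z = (x̄ - μ₀)/SE = (120.00 - 115)/1.1818 = 4.2308
Critical value: ±1.960
p-value < 0.0001
Decision: reject H₀

Answer: z = 4.2308, reject H₀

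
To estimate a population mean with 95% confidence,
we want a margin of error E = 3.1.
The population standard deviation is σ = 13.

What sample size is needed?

z_0.025 = 1.960
n = (z×σ/E)² = (1.960×13/3.1)²
n = 67.5578
Round up: n = 68

Answer: n = 68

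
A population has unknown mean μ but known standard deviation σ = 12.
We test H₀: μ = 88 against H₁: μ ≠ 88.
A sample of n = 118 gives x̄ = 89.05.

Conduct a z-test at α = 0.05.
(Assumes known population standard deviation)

Answer: z = 0.9505, fail to reject H₀

Derivation:
Standard error: SE = σ/√n = 12/√118 = 1.1047
z-statistic: z = (x̄ - μ₀)/SE = (89.05 - 88)/1.1047 = 0.9505
Critical value: ±1.960
p-value = 0.3419
Decision: fail to reject H₀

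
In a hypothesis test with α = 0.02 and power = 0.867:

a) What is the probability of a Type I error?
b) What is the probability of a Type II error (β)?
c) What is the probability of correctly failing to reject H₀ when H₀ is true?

Answer: a) 0.02, b) 0.133, c) 0.98

Derivation:
a) Type I error probability = α = 0.02
b) Power = P(reject H₀ | H₁ true) = 1 - β = 0.867, so Type II error probability = β = 1 - Power = 0.133
c) P(fail to reject H₀ | H₀ true) = 1 - α = 0.98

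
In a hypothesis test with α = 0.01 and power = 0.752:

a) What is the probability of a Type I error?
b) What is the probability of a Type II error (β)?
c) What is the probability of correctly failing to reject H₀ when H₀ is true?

a) Type I error probability = α = 0.01
b) Power = P(reject H₀ | H₁ true) = 1 - β = 0.752, so Type II error probability = β = 1 - Power = 0.248
c) P(fail to reject H₀ | H₀ true) = 1 - α = 0.99

Answer: a) 0.01, b) 0.248, c) 0.99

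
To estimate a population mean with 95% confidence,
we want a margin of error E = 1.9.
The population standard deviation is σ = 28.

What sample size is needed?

z_0.025 = 1.960
n = (z×σ/E)² = (1.960×28/1.9)²
n = 834.2976
Round up: n = 835

Answer: n = 835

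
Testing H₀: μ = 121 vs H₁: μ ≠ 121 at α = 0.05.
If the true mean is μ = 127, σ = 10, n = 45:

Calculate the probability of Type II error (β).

SE = σ/√n = 10/√45 = 1.4907
Critical values: μ₀ ± z_0.025×SE = 121 ± 1.960×1.4907
Acceptance region: (118.0782, 123.9218)
Under H₁ (μ = 127): z_high = (123.9218 - 127)/1.4907 = -2.0649, z_low = (118.0782 - 127)/1.4907 = -5.9850
β = P(not reject | H₁) = Φ(-2.0649) - Φ(-5.9850) ≈ 0.0195

Answer: β ≈ 0.0195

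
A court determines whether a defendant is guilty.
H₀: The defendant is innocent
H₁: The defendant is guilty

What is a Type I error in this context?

Type I error (α): Rejecting H₀ when H₀ is true
Type II error (β): Failing to reject H₀ when H₁ is true

Answer: Convicting an innocent person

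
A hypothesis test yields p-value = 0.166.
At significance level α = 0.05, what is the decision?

Answer: fail to reject H₀

Derivation:
Compare p-value to α:
0.166 ≥ 0.05
Decision: fail to reject H₀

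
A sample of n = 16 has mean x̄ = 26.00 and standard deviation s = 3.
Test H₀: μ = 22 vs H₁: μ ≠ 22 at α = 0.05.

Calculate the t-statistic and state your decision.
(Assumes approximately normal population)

Answer: t = 5.3333, reject H₀

Derivation:
df = n - 1 = 15
SE = s/√n = 3/√16 = 0.7500
t = (x̄ - μ₀)/SE = (26.00 - 22)/0.7500 = 5.3333
Critical value: t_{0.025,15} = ±2.131
p-value ≈ 0.0001
Decision: reject H₀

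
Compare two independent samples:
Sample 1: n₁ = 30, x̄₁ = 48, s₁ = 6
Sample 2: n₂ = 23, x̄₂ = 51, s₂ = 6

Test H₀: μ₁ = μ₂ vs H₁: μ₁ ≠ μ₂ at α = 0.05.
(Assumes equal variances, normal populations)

Pooled variance: s²_p = [29×6² + 22×6²]/(51) = 36.0000
s_p = 6.0000
SE = s_p×√(1/n₁ + 1/n₂) = 6.0000×√(1/30 + 1/23) = 1.6629
t = (x̄₁ - x̄₂)/SE = (48 - 51)/1.6629 = -1.8041
df = 51, t-critical = ±2.008
Decision: fail to reject H₀

Answer: t = -1.8041, fail to reject H₀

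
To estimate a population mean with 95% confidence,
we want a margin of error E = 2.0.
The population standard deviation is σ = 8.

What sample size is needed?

z_0.025 = 1.960
n = (z×σ/E)² = (1.960×8/2.0)²
n = 61.4656
Round up: n = 62

Answer: n = 62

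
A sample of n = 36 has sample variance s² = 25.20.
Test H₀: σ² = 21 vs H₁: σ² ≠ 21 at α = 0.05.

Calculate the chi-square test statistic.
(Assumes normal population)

Answer: χ² = 42.0000, fail to reject H₀

Derivation:
df = n - 1 = 35
χ² = (n-1)s²/σ₀² = 35×25.20/21 = 42.0000
Critical values: χ²_{0.975,35} = 20.569, χ²_{0.025,35} = 53.203
Rejection region: χ² < 20.569 or χ² > 53.203
Decision: fail to reject H₀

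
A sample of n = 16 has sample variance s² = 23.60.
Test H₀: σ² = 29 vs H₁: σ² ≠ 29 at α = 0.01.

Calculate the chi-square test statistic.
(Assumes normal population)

Answer: χ² = 12.2069, fail to reject H₀

Derivation:
df = n - 1 = 15
χ² = (n-1)s²/σ₀² = 15×23.60/29 = 12.2069
Critical values: χ²_{0.995,15} = 4.601, χ²_{0.005,15} = 32.801
Rejection region: χ² < 4.601 or χ² > 32.801
Decision: fail to reject H₀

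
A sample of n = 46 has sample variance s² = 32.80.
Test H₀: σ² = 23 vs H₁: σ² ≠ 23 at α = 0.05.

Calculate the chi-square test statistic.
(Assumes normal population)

Answer: χ² = 64.1739, fail to reject H₀

Derivation:
df = n - 1 = 45
χ² = (n-1)s²/σ₀² = 45×32.80/23 = 64.1739
Critical values: χ²_{0.975,45} = 28.366, χ²_{0.025,45} = 65.410
Rejection region: χ² < 28.366 or χ² > 65.410
Decision: fail to reject H₀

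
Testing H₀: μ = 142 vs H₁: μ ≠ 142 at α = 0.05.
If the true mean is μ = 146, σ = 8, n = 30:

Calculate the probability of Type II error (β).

SE = σ/√n = 8/√30 = 1.4606
Critical values: μ₀ ± z_0.025×SE = 142 ± 1.960×1.4606
Acceptance region: (139.1372, 144.8628)
Under H₁ (μ = 146): z_high = (144.8628 - 146)/1.4606 = -0.7786, z_low = (139.1372 - 146)/1.4606 = -4.6986
β = P(not reject | H₁) = Φ(-0.7786) - Φ(-4.6986) ≈ 0.2181

Answer: β ≈ 0.2181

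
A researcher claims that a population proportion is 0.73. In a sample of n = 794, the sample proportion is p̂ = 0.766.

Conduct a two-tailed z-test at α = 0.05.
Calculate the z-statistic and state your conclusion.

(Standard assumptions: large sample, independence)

Answer: z = 2.2848, reject H₀

Derivation:
H₀: p = 0.73, H₁: p ≠ 0.73
Standard error: SE = √(p₀(1-p₀)/n) = √(0.73×0.27/794) = 0.015756
z-statistic: z = (p̂ - p₀)/SE = (0.766 - 0.73)/0.015756 = 2.2848
Critical value: z_0.025 = ±1.960
p-value = 0.0223
Decision: reject H₀ at α = 0.05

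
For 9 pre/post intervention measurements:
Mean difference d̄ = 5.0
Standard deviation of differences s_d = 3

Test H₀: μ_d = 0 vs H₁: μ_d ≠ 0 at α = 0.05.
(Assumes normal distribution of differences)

df = n - 1 = 8
SE = s_d/√n = 3/√9 = 1.0000
t = d̄/SE = 5.0/1.0000 = 5.0000
Critical value: t_{0.025,8} = ±2.306
p-value ≈ 0.0011
Decision: reject H₀

Answer: t = 5.0000, reject H₀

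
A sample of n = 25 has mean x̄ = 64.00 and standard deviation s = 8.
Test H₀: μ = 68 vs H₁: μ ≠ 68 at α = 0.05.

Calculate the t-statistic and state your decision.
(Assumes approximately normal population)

Answer: t = -2.5000, reject H₀

Derivation:
df = n - 1 = 24
SE = s/√n = 8/√25 = 1.6000
t = (x̄ - μ₀)/SE = (64.00 - 68)/1.6000 = -2.5000
Critical value: t_{0.025,24} = ±2.064
p-value ≈ 0.0197
Decision: reject H₀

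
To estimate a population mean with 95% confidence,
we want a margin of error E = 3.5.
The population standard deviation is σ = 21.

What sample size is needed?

Answer: n = 139

Derivation:
z_0.025 = 1.960
n = (z×σ/E)² = (1.960×21/3.5)²
n = 138.2976
Round up: n = 139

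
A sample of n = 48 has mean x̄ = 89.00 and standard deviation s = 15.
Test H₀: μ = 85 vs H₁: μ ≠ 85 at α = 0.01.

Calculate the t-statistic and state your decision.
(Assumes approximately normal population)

df = n - 1 = 47
SE = s/√n = 15/√48 = 2.1651
t = (x̄ - μ₀)/SE = (89.00 - 85)/2.1651 = 1.8475
Critical value: t_{0.005,47} = ±2.685
p-value ≈ 0.0710
Decision: fail to reject H₀

Answer: t = 1.8475, fail to reject H₀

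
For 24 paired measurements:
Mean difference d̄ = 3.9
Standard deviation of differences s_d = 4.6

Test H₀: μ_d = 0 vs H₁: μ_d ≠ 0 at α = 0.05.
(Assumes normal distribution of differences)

df = n - 1 = 23
SE = s_d/√n = 4.6/√24 = 0.9390
t = d̄/SE = 3.9/0.9390 = 4.1534
Critical value: t_{0.025,23} = ±2.069
p-value ≈ 0.0004
Decision: reject H₀

Answer: t = 4.1534, reject H₀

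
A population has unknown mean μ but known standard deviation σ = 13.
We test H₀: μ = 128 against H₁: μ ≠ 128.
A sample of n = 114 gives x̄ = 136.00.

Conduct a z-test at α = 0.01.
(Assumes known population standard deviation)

Answer: z = 6.5703, reject H₀

Derivation:
Standard error: SE = σ/√n = 13/√114 = 1.2176
z-statistic: z = (x̄ - μ₀)/SE = (136.00 - 128)/1.2176 = 6.5703
Critical value: ±2.576
p-value < 0.0001
Decision: reject H₀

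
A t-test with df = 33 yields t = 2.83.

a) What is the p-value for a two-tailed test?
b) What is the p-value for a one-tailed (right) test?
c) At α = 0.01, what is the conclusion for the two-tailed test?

Answer: a) 0.0079, b) 0.0039, c) reject H₀

Derivation:
Using t-distribution with df = 33:
a) Two-tailed: p = 2×P(T > 2.83) = 0.0079
b) One-tailed: p = P(T > 2.83) = 0.0039
c) 0.0079 < 0.01, reject H₀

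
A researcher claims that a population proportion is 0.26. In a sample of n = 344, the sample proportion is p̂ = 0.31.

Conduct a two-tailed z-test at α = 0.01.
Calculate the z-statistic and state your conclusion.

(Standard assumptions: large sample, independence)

Answer: z = 2.1142, fail to reject H₀

Derivation:
H₀: p = 0.26, H₁: p ≠ 0.26
Standard error: SE = √(p₀(1-p₀)/n) = √(0.26×0.74/344) = 0.023650
z-statistic: z = (p̂ - p₀)/SE = (0.31 - 0.26)/0.023650 = 2.1142
Critical value: z_0.005 = ±2.576
p-value = 0.0345
Decision: fail to reject H₀ at α = 0.01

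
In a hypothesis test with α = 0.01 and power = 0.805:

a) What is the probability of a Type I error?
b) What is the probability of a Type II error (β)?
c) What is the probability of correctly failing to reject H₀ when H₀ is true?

a) Type I error probability = α = 0.01
b) Power = P(reject H₀ | H₁ true) = 1 - β = 0.805, so Type II error probability = β = 1 - Power = 0.195
c) P(fail to reject H₀ | H₀ true) = 1 - α = 0.99

Answer: a) 0.01, b) 0.195, c) 0.99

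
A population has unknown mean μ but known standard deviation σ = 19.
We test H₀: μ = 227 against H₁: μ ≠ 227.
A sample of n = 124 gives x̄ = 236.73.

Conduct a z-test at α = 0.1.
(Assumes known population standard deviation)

Standard error: SE = σ/√n = 19/√124 = 1.7063
z-statistic: z = (x̄ - μ₀)/SE = (236.73 - 227)/1.7063 = 5.7024
Critical value: ±1.645
p-value < 0.0001
Decision: reject H₀

Answer: z = 5.7024, reject H₀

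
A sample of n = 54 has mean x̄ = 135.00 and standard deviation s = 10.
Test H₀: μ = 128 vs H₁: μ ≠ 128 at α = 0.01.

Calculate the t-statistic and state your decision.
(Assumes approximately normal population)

df = n - 1 = 53
SE = s/√n = 10/√54 = 1.3608
t = (x̄ - μ₀)/SE = (135.00 - 128)/1.3608 = 5.1440
Critical value: t_{0.005,53} = ±2.672
p-value < 0.0001
Decision: reject H₀

Answer: t = 5.1440, reject H₀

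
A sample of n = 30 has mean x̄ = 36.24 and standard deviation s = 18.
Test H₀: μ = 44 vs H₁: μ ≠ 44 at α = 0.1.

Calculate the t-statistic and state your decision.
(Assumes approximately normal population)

df = n - 1 = 29
SE = s/√n = 18/√30 = 3.2863
t = (x̄ - μ₀)/SE = (36.24 - 44)/3.2863 = -2.3613
Critical value: t_{0.05,29} = ±1.699
p-value ≈ 0.0251
Decision: reject H₀

Answer: t = -2.3613, reject H₀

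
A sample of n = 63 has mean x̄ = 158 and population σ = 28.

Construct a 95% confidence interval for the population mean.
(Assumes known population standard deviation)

Confidence level: 95%, α = 0.05
z_0.025 = 1.960
SE = σ/√n = 28/√63 = 3.5277
Margin of error = 1.960 × 3.5277 = 6.9143
CI: x̄ ± margin = 158 ± 6.9143
CI: (151.0857, 164.9143)

Answer: (151.0857, 164.9143)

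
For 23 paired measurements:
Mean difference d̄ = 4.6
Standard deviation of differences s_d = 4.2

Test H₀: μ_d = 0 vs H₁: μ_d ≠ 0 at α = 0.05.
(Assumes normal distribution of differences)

df = n - 1 = 22
SE = s_d/√n = 4.2/√23 = 0.8758
t = d̄/SE = 4.6/0.8758 = 5.2523
Critical value: t_{0.025,22} = ±2.074
p-value < 0.0001
Decision: reject H₀

Answer: t = 5.2523, reject H₀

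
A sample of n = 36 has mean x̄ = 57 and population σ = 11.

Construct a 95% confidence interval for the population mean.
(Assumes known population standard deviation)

Answer: (53.4067, 60.5933)

Derivation:
Confidence level: 95%, α = 0.05
z_0.025 = 1.960
SE = σ/√n = 11/√36 = 1.8333
Margin of error = 1.960 × 1.8333 = 3.5933
CI: x̄ ± margin = 57 ± 3.5933
CI: (53.4067, 60.5933)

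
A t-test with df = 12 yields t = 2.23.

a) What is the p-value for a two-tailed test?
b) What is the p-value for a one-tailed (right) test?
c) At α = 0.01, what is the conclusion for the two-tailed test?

Answer: a) 0.0456, b) 0.0228, c) fail to reject H₀

Derivation:
Using t-distribution with df = 12:
a) Two-tailed: p = 2×P(T > 2.23) = 0.0456
b) One-tailed: p = P(T > 2.23) = 0.0228
c) 0.0456 ≥ 0.01, fail to reject H₀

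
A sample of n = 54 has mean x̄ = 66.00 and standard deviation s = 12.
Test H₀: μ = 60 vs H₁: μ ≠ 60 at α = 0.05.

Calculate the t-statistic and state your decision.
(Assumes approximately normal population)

df = n - 1 = 53
SE = s/√n = 12/√54 = 1.6330
t = (x̄ - μ₀)/SE = (66.00 - 60)/1.6330 = 3.6742
Critical value: t_{0.025,53} = ±2.006
p-value ≈ 0.0006
Decision: reject H₀

Answer: t = 3.6742, reject H₀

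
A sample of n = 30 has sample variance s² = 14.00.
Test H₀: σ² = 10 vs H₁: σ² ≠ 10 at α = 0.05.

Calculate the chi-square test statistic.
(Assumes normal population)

df = n - 1 = 29
χ² = (n-1)s²/σ₀² = 29×14.00/10 = 40.6000
Critical values: χ²_{0.975,29} = 16.047, χ²_{0.025,29} = 45.722
Rejection region: χ² < 16.047 or χ² > 45.722
Decision: fail to reject H₀

Answer: χ² = 40.6000, fail to reject H₀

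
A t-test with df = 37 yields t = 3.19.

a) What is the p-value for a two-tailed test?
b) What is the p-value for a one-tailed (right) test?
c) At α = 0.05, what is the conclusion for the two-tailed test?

Using t-distribution with df = 37:
a) Two-tailed: p = 2×P(T > 3.19) = 0.0029
b) One-tailed: p = P(T > 3.19) = 0.0014
c) 0.0029 < 0.05, reject H₀

Answer: a) 0.0029, b) 0.0014, c) reject H₀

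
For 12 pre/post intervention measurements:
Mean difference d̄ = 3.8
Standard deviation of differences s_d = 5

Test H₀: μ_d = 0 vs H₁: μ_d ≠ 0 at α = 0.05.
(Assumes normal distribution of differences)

Answer: t = 2.6327, reject H₀

Derivation:
df = n - 1 = 11
SE = s_d/√n = 5/√12 = 1.4434
t = d̄/SE = 3.8/1.4434 = 2.6327
Critical value: t_{0.025,11} = ±2.201
p-value ≈ 0.0233
Decision: reject H₀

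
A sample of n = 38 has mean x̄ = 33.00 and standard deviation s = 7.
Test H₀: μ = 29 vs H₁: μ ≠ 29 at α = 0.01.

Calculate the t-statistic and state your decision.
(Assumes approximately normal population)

df = n - 1 = 37
SE = s/√n = 7/√38 = 1.1355
t = (x̄ - μ₀)/SE = (33.00 - 29)/1.1355 = 3.5227
Critical value: t_{0.005,37} = ±2.715
p-value ≈ 0.0012
Decision: reject H₀

Answer: t = 3.5227, reject H₀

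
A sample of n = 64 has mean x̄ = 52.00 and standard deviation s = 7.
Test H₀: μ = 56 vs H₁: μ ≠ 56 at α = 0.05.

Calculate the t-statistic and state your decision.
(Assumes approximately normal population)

df = n - 1 = 63
SE = s/√n = 7/√64 = 0.8750
t = (x̄ - μ₀)/SE = (52.00 - 56)/0.8750 = -4.5714
Critical value: t_{0.025,63} = ±1.998
p-value < 0.0001
Decision: reject H₀

Answer: t = -4.5714, reject H₀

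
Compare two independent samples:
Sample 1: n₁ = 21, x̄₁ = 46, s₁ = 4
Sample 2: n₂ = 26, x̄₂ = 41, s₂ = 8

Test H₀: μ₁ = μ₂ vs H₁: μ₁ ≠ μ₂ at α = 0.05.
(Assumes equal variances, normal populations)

Answer: t = 2.6089, reject H₀

Derivation:
Pooled variance: s²_p = [20×4² + 25×8²]/(45) = 42.6667
s_p = 6.5320
SE = s_p×√(1/n₁ + 1/n₂) = 6.5320×√(1/21 + 1/26) = 1.9165
t = (x̄₁ - x̄₂)/SE = (46 - 41)/1.9165 = 2.6089
df = 45, t-critical = ±2.014
Decision: reject H₀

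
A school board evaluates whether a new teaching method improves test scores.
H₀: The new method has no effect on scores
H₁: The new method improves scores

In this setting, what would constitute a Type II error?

Answer: Failing to adopt an effective teaching method

Derivation:
Type I error (α): Rejecting H₀ when H₀ is true
Type II error (β): Failing to reject H₀ when H₁ is true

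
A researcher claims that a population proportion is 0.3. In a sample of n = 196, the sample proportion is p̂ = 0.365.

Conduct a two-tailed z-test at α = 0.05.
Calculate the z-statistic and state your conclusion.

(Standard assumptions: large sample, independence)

H₀: p = 0.3, H₁: p ≠ 0.3
Standard error: SE = √(p₀(1-p₀)/n) = √(0.3×0.7/196) = 0.032733
z-statistic: z = (p̂ - p₀)/SE = (0.365 - 0.3)/0.032733 = 1.9858
Critical value: z_0.025 = ±1.960
p-value = 0.0471
Decision: reject H₀ at α = 0.05

Answer: z = 1.9858, reject H₀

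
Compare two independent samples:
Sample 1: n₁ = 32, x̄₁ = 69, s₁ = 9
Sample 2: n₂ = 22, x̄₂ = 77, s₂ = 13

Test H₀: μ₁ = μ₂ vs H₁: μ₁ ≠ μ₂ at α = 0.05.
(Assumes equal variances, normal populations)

Pooled variance: s²_p = [31×9² + 21×13²]/(52) = 116.5385
s_p = 10.7953
SE = s_p×√(1/n₁ + 1/n₂) = 10.7953×√(1/32 + 1/22) = 2.9898
t = (x̄₁ - x̄₂)/SE = (69 - 77)/2.9898 = -2.6758
df = 52, t-critical = ±2.007
Decision: reject H₀

Answer: t = -2.6758, reject H₀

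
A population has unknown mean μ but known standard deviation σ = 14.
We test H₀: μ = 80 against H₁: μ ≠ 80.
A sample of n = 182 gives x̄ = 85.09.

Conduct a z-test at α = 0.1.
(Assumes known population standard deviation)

Answer: z = 4.9051, reject H₀

Derivation:
Standard error: SE = σ/√n = 14/√182 = 1.0377
z-statistic: z = (x̄ - μ₀)/SE = (85.09 - 80)/1.0377 = 4.9051
Critical value: ±1.645
p-value < 0.0001
Decision: reject H₀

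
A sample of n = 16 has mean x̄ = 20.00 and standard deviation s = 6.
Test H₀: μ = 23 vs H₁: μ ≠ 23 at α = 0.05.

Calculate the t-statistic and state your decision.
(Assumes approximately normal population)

df = n - 1 = 15
SE = s/√n = 6/√16 = 1.5000
t = (x̄ - μ₀)/SE = (20.00 - 23)/1.5000 = -2.0000
Critical value: t_{0.025,15} = ±2.131
p-value ≈ 0.0639
Decision: fail to reject H₀

Answer: t = -2.0000, fail to reject H₀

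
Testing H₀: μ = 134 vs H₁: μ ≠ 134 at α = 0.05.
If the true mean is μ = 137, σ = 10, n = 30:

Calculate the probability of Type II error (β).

SE = σ/√n = 10/√30 = 1.8257
Critical values: μ₀ ± z_0.025×SE = 134 ± 1.960×1.8257
Acceptance region: (130.4216, 137.5784)
Under H₁ (μ = 137): z_high = (137.5784 - 137)/1.8257 = 0.3168, z_low = (130.4216 - 137)/1.8257 = -3.6032
β = P(not reject | H₁) = Φ(0.3168) - Φ(-3.6032) ≈ 0.6241

Answer: β ≈ 0.6241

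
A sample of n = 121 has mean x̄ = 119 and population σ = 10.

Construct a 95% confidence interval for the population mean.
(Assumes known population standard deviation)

Answer: (117.2182, 120.7818)

Derivation:
Confidence level: 95%, α = 0.05
z_0.025 = 1.960
SE = σ/√n = 10/√121 = 0.9091
Margin of error = 1.960 × 0.9091 = 1.7818
CI: x̄ ± margin = 119 ± 1.7818
CI: (117.2182, 120.7818)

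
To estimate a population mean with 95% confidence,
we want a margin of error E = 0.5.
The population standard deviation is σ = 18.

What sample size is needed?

z_0.025 = 1.960
n = (z×σ/E)² = (1.960×18/0.5)²
n = 4978.7136
Round up: n = 4979

Answer: n = 4979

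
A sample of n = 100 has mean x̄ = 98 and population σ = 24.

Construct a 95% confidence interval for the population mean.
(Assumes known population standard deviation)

Answer: (93.2960, 102.7040)

Derivation:
Confidence level: 95%, α = 0.05
z_0.025 = 1.960
SE = σ/√n = 24/√100 = 2.4000
Margin of error = 1.960 × 2.4000 = 4.7040
CI: x̄ ± margin = 98 ± 4.7040
CI: (93.2960, 102.7040)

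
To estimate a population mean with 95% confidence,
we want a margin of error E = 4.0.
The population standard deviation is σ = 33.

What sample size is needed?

z_0.025 = 1.960
n = (z×σ/E)² = (1.960×33/4.0)²
n = 261.4689
Round up: n = 262

Answer: n = 262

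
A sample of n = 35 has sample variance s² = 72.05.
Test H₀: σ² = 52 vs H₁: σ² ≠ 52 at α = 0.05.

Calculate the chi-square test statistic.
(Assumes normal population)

Answer: χ² = 47.1096, fail to reject H₀

Derivation:
df = n - 1 = 34
χ² = (n-1)s²/σ₀² = 34×72.05/52 = 47.1096
Critical values: χ²_{0.975,34} = 19.806, χ²_{0.025,34} = 51.966
Rejection region: χ² < 19.806 or χ² > 51.966
Decision: fail to reject H₀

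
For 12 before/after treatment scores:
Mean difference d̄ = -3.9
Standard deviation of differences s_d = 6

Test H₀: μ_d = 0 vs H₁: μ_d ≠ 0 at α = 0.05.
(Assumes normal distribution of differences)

df = n - 1 = 11
SE = s_d/√n = 6/√12 = 1.7321
t = d̄/SE = -3.9/1.7321 = -2.2516
Critical value: t_{0.025,11} = ±2.201
p-value ≈ 0.0458
Decision: reject H₀

Answer: t = -2.2516, reject H₀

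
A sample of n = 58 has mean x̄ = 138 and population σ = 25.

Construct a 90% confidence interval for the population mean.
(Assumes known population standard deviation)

Answer: (132.6000, 143.4000)

Derivation:
Confidence level: 90%, α = 0.1
z_0.05 = 1.645
SE = σ/√n = 25/√58 = 3.2827
Margin of error = 1.645 × 3.2827 = 5.4000
CI: x̄ ± margin = 138 ± 5.4000
CI: (132.6000, 143.4000)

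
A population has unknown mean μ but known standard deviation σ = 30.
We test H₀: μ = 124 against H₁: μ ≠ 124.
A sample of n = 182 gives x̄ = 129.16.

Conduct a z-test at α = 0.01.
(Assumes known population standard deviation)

Answer: z = 2.3205, fail to reject H₀

Derivation:
Standard error: SE = σ/√n = 30/√182 = 2.2237
z-statistic: z = (x̄ - μ₀)/SE = (129.16 - 124)/2.2237 = 2.3205
Critical value: ±2.576
p-value = 0.0203
Decision: fail to reject H₀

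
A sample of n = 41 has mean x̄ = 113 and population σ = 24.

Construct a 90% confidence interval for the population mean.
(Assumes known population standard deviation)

Answer: (106.8342, 119.1658)

Derivation:
Confidence level: 90%, α = 0.1
z_0.05 = 1.645
SE = σ/√n = 24/√41 = 3.7482
Margin of error = 1.645 × 3.7482 = 6.1658
CI: x̄ ± margin = 113 ± 6.1658
CI: (106.8342, 119.1658)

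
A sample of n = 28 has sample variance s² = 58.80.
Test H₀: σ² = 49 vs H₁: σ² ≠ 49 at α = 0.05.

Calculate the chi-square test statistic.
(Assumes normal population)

df = n - 1 = 27
χ² = (n-1)s²/σ₀² = 27×58.80/49 = 32.4000
Critical values: χ²_{0.975,27} = 14.573, χ²_{0.025,27} = 43.195
Rejection region: χ² < 14.573 or χ² > 43.195
Decision: fail to reject H₀

Answer: χ² = 32.4000, fail to reject H₀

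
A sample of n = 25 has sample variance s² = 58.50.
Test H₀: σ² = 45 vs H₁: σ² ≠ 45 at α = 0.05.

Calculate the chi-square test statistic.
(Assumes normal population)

Answer: χ² = 31.2000, fail to reject H₀

Derivation:
df = n - 1 = 24
χ² = (n-1)s²/σ₀² = 24×58.50/45 = 31.2000
Critical values: χ²_{0.975,24} = 12.401, χ²_{0.025,24} = 39.364
Rejection region: χ² < 12.401 or χ² > 39.364
Decision: fail to reject H₀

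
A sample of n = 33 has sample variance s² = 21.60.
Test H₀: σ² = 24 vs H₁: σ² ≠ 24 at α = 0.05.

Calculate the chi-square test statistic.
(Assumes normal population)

Answer: χ² = 28.8000, fail to reject H₀

Derivation:
df = n - 1 = 32
χ² = (n-1)s²/σ₀² = 32×21.60/24 = 28.8000
Critical values: χ²_{0.975,32} = 18.291, χ²_{0.025,32} = 49.480
Rejection region: χ² < 18.291 or χ² > 49.480
Decision: fail to reject H₀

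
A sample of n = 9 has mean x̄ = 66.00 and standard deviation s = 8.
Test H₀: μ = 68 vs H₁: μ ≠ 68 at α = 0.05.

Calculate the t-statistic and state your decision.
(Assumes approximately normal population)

df = n - 1 = 8
SE = s/√n = 8/√9 = 2.6667
t = (x̄ - μ₀)/SE = (66.00 - 68)/2.6667 = -0.7500
Critical value: t_{0.025,8} = ±2.306
p-value ≈ 0.4747
Decision: fail to reject H₀

Answer: t = -0.7500, fail to reject H₀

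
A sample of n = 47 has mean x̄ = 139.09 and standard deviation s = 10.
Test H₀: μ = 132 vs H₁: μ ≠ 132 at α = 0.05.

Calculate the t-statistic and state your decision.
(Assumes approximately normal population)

Answer: t = 4.8608, reject H₀

Derivation:
df = n - 1 = 46
SE = s/√n = 10/√47 = 1.4586
t = (x̄ - μ₀)/SE = (139.09 - 132)/1.4586 = 4.8608
Critical value: t_{0.025,46} = ±2.013
p-value < 0.0001
Decision: reject H₀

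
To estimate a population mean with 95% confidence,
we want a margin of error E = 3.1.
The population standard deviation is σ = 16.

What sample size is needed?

Answer: n = 103

Derivation:
z_0.025 = 1.960
n = (z×σ/E)² = (1.960×16/3.1)²
n = 102.3361
Round up: n = 103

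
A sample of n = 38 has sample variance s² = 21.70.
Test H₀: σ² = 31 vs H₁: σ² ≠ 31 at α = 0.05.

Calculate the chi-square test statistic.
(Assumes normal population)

Answer: χ² = 25.9000, fail to reject H₀

Derivation:
df = n - 1 = 37
χ² = (n-1)s²/σ₀² = 37×21.70/31 = 25.9000
Critical values: χ²_{0.975,37} = 22.106, χ²_{0.025,37} = 55.668
Rejection region: χ² < 22.106 or χ² > 55.668
Decision: fail to reject H₀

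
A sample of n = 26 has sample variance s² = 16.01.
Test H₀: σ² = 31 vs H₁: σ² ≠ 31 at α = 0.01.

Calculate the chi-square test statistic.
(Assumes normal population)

Answer: χ² = 12.9113, fail to reject H₀

Derivation:
df = n - 1 = 25
χ² = (n-1)s²/σ₀² = 25×16.01/31 = 12.9113
Critical values: χ²_{0.995,25} = 10.520, χ²_{0.005,25} = 46.928
Rejection region: χ² < 10.520 or χ² > 46.928
Decision: fail to reject H₀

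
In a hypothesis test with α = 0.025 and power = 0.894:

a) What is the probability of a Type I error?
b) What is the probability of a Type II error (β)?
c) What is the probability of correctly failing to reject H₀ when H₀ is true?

Answer: a) 0.025, b) 0.106, c) 0.975

Derivation:
a) Type I error probability = α = 0.025
b) Power = P(reject H₀ | H₁ true) = 1 - β = 0.894, so Type II error probability = β = 1 - Power = 0.106
c) P(fail to reject H₀ | H₀ true) = 1 - α = 0.975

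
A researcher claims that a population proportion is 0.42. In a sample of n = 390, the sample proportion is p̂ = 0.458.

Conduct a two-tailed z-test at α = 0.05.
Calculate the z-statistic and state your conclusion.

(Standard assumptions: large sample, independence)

Answer: z = 1.5205, fail to reject H₀

Derivation:
H₀: p = 0.42, H₁: p ≠ 0.42
Standard error: SE = √(p₀(1-p₀)/n) = √(0.42×0.58/390) = 0.024992
z-statistic: z = (p̂ - p₀)/SE = (0.458 - 0.42)/0.024992 = 1.5205
Critical value: z_0.025 = ±1.960
p-value = 0.1284
Decision: fail to reject H₀ at α = 0.05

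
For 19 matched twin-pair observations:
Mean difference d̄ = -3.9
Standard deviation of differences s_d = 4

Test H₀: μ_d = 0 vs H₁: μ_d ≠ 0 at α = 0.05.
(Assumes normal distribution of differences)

Answer: t = -4.2498, reject H₀

Derivation:
df = n - 1 = 18
SE = s_d/√n = 4/√19 = 0.9177
t = d̄/SE = -3.9/0.9177 = -4.2498
Critical value: t_{0.025,18} = ±2.101
p-value ≈ 0.0005
Decision: reject H₀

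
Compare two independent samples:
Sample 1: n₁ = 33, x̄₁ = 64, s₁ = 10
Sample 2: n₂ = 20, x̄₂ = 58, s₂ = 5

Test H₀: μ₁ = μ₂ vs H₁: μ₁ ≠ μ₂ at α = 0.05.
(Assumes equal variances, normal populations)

Pooled variance: s²_p = [32×10² + 19×5²]/(51) = 72.0588
s_p = 8.4887
SE = s_p×√(1/n₁ + 1/n₂) = 8.4887×√(1/33 + 1/20) = 2.4055
t = (x̄₁ - x̄₂)/SE = (64 - 58)/2.4055 = 2.4943
df = 51, t-critical = ±2.008
Decision: reject H₀

Answer: t = 2.4943, reject H₀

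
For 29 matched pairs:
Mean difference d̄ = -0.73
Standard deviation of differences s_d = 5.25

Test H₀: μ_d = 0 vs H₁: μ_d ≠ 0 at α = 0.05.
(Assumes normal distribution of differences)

df = n - 1 = 28
SE = s_d/√n = 5.25/√29 = 0.9749
t = d̄/SE = -0.73/0.9749 = -0.7488
Critical value: t_{0.025,28} = ±2.048
p-value ≈ 0.4602
Decision: fail to reject H₀

Answer: t = -0.7488, fail to reject H₀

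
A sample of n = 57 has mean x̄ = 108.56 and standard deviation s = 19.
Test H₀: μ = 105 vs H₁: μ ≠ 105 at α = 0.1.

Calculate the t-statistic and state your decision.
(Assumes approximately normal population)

Answer: t = 1.4146, fail to reject H₀

Derivation:
df = n - 1 = 56
SE = s/√n = 19/√57 = 2.5166
t = (x̄ - μ₀)/SE = (108.56 - 105)/2.5166 = 1.4146
Critical value: t_{0.05,56} = ±1.673
p-value ≈ 0.1627
Decision: fail to reject H₀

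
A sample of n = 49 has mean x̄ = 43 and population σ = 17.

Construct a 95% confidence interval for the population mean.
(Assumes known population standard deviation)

Confidence level: 95%, α = 0.05
z_0.025 = 1.960
SE = σ/√n = 17/√49 = 2.4286
Margin of error = 1.960 × 2.4286 = 4.7601
CI: x̄ ± margin = 43 ± 4.7601
CI: (38.2399, 47.7601)

Answer: (38.2399, 47.7601)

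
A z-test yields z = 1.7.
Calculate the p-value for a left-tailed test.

Answer: p-value ≈ 0.9554

Derivation:
For z = 1.7:
p = P(Z < 1.7) = Φ(1.7) = 0.9554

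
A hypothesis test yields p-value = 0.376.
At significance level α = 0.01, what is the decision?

Answer: fail to reject H₀

Derivation:
Compare p-value to α:
0.376 ≥ 0.01
Decision: fail to reject H₀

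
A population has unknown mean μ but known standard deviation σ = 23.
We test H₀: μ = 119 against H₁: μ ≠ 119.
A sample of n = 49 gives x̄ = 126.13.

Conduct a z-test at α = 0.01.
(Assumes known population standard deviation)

Standard error: SE = σ/√n = 23/√49 = 3.2857
z-statistic: z = (x̄ - μ₀)/SE = (126.13 - 119)/3.2857 = 2.1700
Critical value: ±2.576
p-value = 0.0300
Decision: fail to reject H₀

Answer: z = 2.1700, fail to reject H₀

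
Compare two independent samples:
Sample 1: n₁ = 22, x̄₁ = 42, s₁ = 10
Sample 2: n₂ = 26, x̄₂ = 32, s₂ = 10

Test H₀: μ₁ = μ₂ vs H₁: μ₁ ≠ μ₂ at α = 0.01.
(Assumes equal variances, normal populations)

Answer: t = 3.4521, reject H₀

Derivation:
Pooled variance: s²_p = [21×10² + 25×10²]/(46) = 100.0000
s_p = 10.0000
SE = s_p×√(1/n₁ + 1/n₂) = 10.0000×√(1/22 + 1/26) = 2.8968
t = (x̄₁ - x̄₂)/SE = (42 - 32)/2.8968 = 3.4521
df = 46, t-critical = ±2.687
Decision: reject H₀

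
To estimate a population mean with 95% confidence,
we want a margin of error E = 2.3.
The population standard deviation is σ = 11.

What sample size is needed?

Answer: n = 88

Derivation:
z_0.025 = 1.960
n = (z×σ/E)² = (1.960×11/2.3)²
n = 87.8702
Round up: n = 88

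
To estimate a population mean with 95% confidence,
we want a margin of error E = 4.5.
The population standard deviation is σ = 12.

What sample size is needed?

Answer: n = 28

Derivation:
z_0.025 = 1.960
n = (z×σ/E)² = (1.960×12/4.5)²
n = 27.3180
Round up: n = 28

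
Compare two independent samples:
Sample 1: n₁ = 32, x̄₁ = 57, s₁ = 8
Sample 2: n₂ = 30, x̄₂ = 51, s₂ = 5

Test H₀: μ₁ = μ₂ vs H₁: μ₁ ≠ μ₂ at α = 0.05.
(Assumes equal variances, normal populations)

Pooled variance: s²_p = [31×8² + 29×5²]/(60) = 45.1500
s_p = 6.7194
SE = s_p×√(1/n₁ + 1/n₂) = 6.7194×√(1/32 + 1/30) = 1.7076
t = (x̄₁ - x̄₂)/SE = (57 - 51)/1.7076 = 3.5137
df = 60, t-critical = ±2.000
Decision: reject H₀

Answer: t = 3.5137, reject H₀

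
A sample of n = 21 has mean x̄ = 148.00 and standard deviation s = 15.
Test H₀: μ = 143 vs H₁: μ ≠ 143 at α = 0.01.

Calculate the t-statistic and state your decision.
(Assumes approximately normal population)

df = n - 1 = 20
SE = s/√n = 15/√21 = 3.2733
t = (x̄ - μ₀)/SE = (148.00 - 143)/3.2733 = 1.5275
Critical value: t_{0.005,20} = ±2.845
p-value ≈ 0.1423
Decision: fail to reject H₀

Answer: t = 1.5275, fail to reject H₀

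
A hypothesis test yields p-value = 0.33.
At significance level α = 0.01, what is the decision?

Answer: fail to reject H₀

Derivation:
Compare p-value to α:
0.33 ≥ 0.01
Decision: fail to reject H₀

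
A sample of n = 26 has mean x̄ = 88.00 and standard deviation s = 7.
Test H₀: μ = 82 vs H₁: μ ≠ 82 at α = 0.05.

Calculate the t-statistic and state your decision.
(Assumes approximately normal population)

df = n - 1 = 25
SE = s/√n = 7/√26 = 1.3728
t = (x̄ - μ₀)/SE = (88.00 - 82)/1.3728 = 4.3706
Critical value: t_{0.025,25} = ±2.060
p-value ≈ 0.0002
Decision: reject H₀

Answer: t = 4.3706, reject H₀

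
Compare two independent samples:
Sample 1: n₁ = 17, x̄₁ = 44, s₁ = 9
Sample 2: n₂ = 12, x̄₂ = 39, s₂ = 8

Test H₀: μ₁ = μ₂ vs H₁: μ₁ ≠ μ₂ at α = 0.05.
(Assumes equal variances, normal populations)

Answer: t = 1.5408, fail to reject H₀

Derivation:
Pooled variance: s²_p = [16×9² + 11×8²]/(27) = 74.0741
s_p = 8.6066
SE = s_p×√(1/n₁ + 1/n₂) = 8.6066×√(1/17 + 1/12) = 3.2450
t = (x̄₁ - x̄₂)/SE = (44 - 39)/3.2450 = 1.5408
df = 27, t-critical = ±2.052
Decision: fail to reject H₀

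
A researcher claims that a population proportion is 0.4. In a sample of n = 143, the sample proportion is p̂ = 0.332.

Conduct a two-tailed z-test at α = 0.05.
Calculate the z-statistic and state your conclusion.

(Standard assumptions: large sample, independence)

H₀: p = 0.4, H₁: p ≠ 0.4
Standard error: SE = √(p₀(1-p₀)/n) = √(0.4×0.6/143) = 0.040967
z-statistic: z = (p̂ - p₀)/SE = (0.332 - 0.4)/0.040967 = -1.6599
Critical value: z_0.025 = ±1.960
p-value = 0.0969
Decision: fail to reject H₀ at α = 0.05

Answer: z = -1.6599, fail to reject H₀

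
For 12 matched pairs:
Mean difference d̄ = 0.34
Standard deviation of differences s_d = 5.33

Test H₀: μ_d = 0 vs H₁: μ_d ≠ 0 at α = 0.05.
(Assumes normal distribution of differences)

Answer: t = 0.2210, fail to reject H₀

Derivation:
df = n - 1 = 11
SE = s_d/√n = 5.33/√12 = 1.5386
t = d̄/SE = 0.34/1.5386 = 0.2210
Critical value: t_{0.025,11} = ±2.201
p-value ≈ 0.8291
Decision: fail to reject H₀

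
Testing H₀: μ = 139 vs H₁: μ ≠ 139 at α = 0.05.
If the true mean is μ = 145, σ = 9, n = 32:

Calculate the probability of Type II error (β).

Answer: β ≈ 0.0351

Derivation:
SE = σ/√n = 9/√32 = 1.5910
Critical values: μ₀ ± z_0.025×SE = 139 ± 1.960×1.5910
Acceptance region: (135.8816, 142.1184)
Under H₁ (μ = 145): z_high = (142.1184 - 145)/1.5910 = -1.8112, z_low = (135.8816 - 145)/1.5910 = -5.7312
β = P(not reject | H₁) = Φ(-1.8112) - Φ(-5.7312) ≈ 0.0351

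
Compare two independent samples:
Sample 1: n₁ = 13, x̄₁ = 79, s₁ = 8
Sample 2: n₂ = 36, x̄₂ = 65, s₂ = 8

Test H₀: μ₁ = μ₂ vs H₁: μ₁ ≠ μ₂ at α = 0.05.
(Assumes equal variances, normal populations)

Answer: t = 5.4083, reject H₀

Derivation:
Pooled variance: s²_p = [12×8² + 35×8²]/(47) = 64.0000
s_p = 8.0000
SE = s_p×√(1/n₁ + 1/n₂) = 8.0000×√(1/13 + 1/36) = 2.5886
t = (x̄₁ - x̄₂)/SE = (79 - 65)/2.5886 = 5.4083
df = 47, t-critical = ±2.012
Decision: reject H₀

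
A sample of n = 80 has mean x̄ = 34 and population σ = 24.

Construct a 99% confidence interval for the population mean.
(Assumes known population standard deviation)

Answer: (27.0878, 40.9122)

Derivation:
Confidence level: 99%, α = 0.01
z_0.005 = 2.576
SE = σ/√n = 24/√80 = 2.6833
Margin of error = 2.576 × 2.6833 = 6.9122
CI: x̄ ± margin = 34 ± 6.9122
CI: (27.0878, 40.9122)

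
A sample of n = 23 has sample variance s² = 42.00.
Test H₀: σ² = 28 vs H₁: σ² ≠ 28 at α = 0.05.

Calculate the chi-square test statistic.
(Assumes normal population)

df = n - 1 = 22
χ² = (n-1)s²/σ₀² = 22×42.00/28 = 33.0000
Critical values: χ²_{0.975,22} = 10.982, χ²_{0.025,22} = 36.781
Rejection region: χ² < 10.982 or χ² > 36.781
Decision: fail to reject H₀

Answer: χ² = 33.0000, fail to reject H₀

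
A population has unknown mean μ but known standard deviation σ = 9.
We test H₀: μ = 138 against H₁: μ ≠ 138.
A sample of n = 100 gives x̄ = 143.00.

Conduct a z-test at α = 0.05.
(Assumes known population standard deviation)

Answer: z = 5.5556, reject H₀

Derivation:
Standard error: SE = σ/√n = 9/√100 = 0.9000
z-statistic: z = (x̄ - μ₀)/SE = (143.00 - 138)/0.9000 = 5.5556
Critical value: ±1.960
p-value < 0.0001
Decision: reject H₀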